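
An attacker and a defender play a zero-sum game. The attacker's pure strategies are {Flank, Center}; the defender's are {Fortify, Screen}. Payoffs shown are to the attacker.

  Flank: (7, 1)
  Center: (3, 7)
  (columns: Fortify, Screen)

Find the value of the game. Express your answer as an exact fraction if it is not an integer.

23/5

Row minima: Flank → 1, Center → 3; maximin = 3.
Column maxima: Fortify → 7, Screen → 7; minimax = 7.
3 ≠ 7, so there is no saddle point; optimal play is mixed.
Let the attacker play Flank with probability p. Expected payoff against Fortify: 7p + 3(1−p) = 4p + 3; against Screen: 1p + 7(1−p) = −6p + 7.
Setting these equal: 4p + 3 = −6p + 7 ⇒ 10p = 4 ⇒ p = 2/5, and the value is (4)·(2/5) + 3 = 23/5.
For the defender: with q = P(Fortify), equating Flank's and Center's payoffs gives 6q + 1 = −4q + 7 ⇒ q = 3/5.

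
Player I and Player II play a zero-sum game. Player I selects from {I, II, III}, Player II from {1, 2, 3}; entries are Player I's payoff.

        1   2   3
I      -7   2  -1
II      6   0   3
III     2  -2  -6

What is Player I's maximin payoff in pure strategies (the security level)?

Row minima: I → -7, II → 0, III → -6.
The best of these is 0.

0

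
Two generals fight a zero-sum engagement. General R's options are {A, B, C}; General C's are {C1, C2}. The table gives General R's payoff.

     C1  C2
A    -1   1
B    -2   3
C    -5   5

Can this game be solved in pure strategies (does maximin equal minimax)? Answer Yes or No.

Yes

Row minima: A → -1, B → -2, C → -5; maximin = -1.
Column maxima: C1 → -1, C2 → 5; minimax = -1.
maximin = minimax = -1, so a saddle point exists.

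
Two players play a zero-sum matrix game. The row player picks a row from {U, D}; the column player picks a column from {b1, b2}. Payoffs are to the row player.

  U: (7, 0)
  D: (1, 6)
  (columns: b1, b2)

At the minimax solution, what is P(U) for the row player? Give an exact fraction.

5/12

Row minima: U → 0, D → 1; maximin = 1.
Column maxima: b1 → 7, b2 → 6; minimax = 6.
1 ≠ 6, so there is no saddle point; optimal play is mixed.
Let the row player play U with probability p. Expected payoff against b1: 7p + 1(1−p) = 6p + 1; against b2: 0p + 6(1−p) = −6p + 6.
Setting these equal: 6p + 1 = −6p + 6 ⇒ 12p = 5 ⇒ p = 5/12, and the value is (6)·(5/12) + 1 = 7/2.
For the column player: with q = P(b1), equating U's and D's payoffs gives 7q = −5q + 6 ⇒ q = 1/2.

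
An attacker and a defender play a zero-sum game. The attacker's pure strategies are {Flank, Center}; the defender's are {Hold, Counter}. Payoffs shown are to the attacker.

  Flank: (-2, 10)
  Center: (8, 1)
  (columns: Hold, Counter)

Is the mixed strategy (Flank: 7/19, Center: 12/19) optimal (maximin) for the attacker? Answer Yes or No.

Yes

Against Hold this mix gives (7/19)·(-2) + (12/19)·8 = 82/19.
Against Counter this mix gives (7/19)·10 + (12/19)·1 = 82/19.
All of the defender's active replies (Hold, Counter) yield 82/19, and no column does worse for the attacker. The mix makes the defender indifferent and guarantees 82/19, so it is optimal.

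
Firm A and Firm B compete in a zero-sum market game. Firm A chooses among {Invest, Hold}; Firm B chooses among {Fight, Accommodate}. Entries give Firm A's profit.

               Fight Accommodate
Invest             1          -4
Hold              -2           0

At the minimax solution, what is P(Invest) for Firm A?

Row minima: Invest → -4, Hold → -2; maximin = -2.
Column maxima: Fight → 1, Accommodate → 0; minimax = 0.
-2 ≠ 0, so there is no saddle point; optimal play is mixed.
Let Firm A play Invest with probability p. Expected payoff against Fight: 1p + (-2)(1−p) = 3p − 2; against Accommodate: (-4)p + 0(1−p) = −4p.
Setting these equal: 3p − 2 = −4p ⇒ 7p = 2 ⇒ p = 2/7, and the value is (3)·(2/7) − 2 = -8/7.
For Firm B: with q = P(Fight), equating Invest's and Hold's payoffs gives 5q − 4 = −2q ⇒ q = 4/7.

2/7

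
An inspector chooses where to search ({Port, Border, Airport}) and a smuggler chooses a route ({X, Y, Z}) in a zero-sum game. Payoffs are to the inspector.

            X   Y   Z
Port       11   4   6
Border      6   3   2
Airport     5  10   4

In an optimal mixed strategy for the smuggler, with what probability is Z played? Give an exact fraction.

3/4

Row minima: Port → 4, Border → 2, Airport → 4; maximin = 4.
Column maxima: X → 11, Y → 10, Z → 6; minimax = 6.
4 ≠ 6, so there is no saddle point; optimal play is mixed.
Border is strictly dominated by Port, so the inspector never plays it.
X is strictly dominated by Z (it gives the inspector strictly more in every row), so the smuggler never plays it.
On the remaining 2×2 (Port, Airport vs Y, Z):
Let the inspector play Port with probability p. Expected payoff against Y: 4p + 10(1−p) = −6p + 10; against Z: 6p + 4(1−p) = 2p + 4.
Setting these equal: −6p + 10 = 2p + 4 ⇒ −8p = -6 ⇒ p = 3/4, and the value is (-6)·(3/4) + 10 = 11/2.
For the smuggler: with q = P(Y), equating Port's and Airport's payoffs gives −2q + 6 = 6q + 4 ⇒ q = 1/4.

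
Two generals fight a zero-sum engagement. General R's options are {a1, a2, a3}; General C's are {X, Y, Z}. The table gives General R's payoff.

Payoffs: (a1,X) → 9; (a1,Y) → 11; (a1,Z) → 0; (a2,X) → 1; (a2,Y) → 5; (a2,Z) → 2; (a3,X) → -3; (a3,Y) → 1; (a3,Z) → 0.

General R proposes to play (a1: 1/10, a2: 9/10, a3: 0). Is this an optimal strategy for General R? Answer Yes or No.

Against X this mix gives (1/10)·9 + (9/10)·1 = 9/5.
Against Y this mix gives (1/10)·11 + (9/10)·5 = 28/5.
Against Z this mix gives (1/10)·0 + (9/10)·2 = 9/5.
All of General C's active replies (X, Z) yield 9/5, and no column does worse for General R. The mix makes General C indifferent and guarantees 9/5, so it is optimal.

Yes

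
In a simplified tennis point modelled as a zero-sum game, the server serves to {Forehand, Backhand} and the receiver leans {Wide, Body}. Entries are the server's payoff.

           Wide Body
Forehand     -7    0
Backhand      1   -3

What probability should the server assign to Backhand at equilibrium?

Row minima: Forehand → -7, Backhand → -3; maximin = -3.
Column maxima: Wide → 1, Body → 0; minimax = 0.
-3 ≠ 0, so there is no saddle point; optimal play is mixed.
Let the server play Forehand with probability p. Expected payoff against Wide: (-7)p + 1(1−p) = −8p + 1; against Body: 0p + (-3)(1−p) = 3p − 3.
Setting these equal: −8p + 1 = 3p − 3 ⇒ −11p = -4 ⇒ p = 4/11, and the value is (-8)·(4/11) + 1 = -21/11.
For the receiver: with q = P(Wide), equating Forehand's and Backhand's payoffs gives −7q = 4q − 3 ⇒ q = 3/11.

7/11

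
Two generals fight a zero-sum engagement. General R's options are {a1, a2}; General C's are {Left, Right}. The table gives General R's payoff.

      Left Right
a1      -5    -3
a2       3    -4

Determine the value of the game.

-29/9

Row minima: a1 → -5, a2 → -4; maximin = -4.
Column maxima: Left → 3, Right → -3; minimax = -3.
-4 ≠ -3, so there is no saddle point; optimal play is mixed.
Let General R play a1 with probability p. Expected payoff against Left: (-5)p + 3(1−p) = −8p + 3; against Right: (-3)p + (-4)(1−p) = p − 4.
Setting these equal: −8p + 3 = p − 4 ⇒ −9p = -7 ⇒ p = 7/9, and the value is (-8)·(7/9) + 3 = -29/9.
For General C: with q = P(Left), equating a1's and a2's payoffs gives −2q − 3 = 7q − 4 ⇒ q = 1/9.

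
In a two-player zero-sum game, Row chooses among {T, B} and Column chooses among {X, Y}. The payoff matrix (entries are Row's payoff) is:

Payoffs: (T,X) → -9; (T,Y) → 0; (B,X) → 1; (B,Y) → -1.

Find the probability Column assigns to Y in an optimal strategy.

Row minima: T → -9, B → -1; maximin = -1.
Column maxima: X → 1, Y → 0; minimax = 0.
-1 ≠ 0, so there is no saddle point; optimal play is mixed.
Let Row play T with probability p. Expected payoff against X: (-9)p + 1(1−p) = −10p + 1; against Y: 0p + (-1)(1−p) = p − 1.
Setting these equal: −10p + 1 = p − 1 ⇒ −11p = -2 ⇒ p = 2/11, and the value is (-10)·(2/11) + 1 = -9/11.
For Column: with q = P(X), equating T's and B's payoffs gives −9q = 2q − 1 ⇒ q = 1/11.

10/11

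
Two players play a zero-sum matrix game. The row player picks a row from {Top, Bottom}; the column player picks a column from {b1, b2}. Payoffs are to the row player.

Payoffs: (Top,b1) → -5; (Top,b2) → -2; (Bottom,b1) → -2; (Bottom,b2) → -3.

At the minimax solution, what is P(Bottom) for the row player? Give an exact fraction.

Row minima: Top → -5, Bottom → -3; maximin = -3.
Column maxima: b1 → -2, b2 → -2; minimax = -2.
-3 ≠ -2, so there is no saddle point; optimal play is mixed.
Let the row player play Top with probability p. Expected payoff against b1: (-5)p + (-2)(1−p) = −3p − 2; against b2: (-2)p + (-3)(1−p) = p − 3.
Setting these equal: −3p − 2 = p − 3 ⇒ −4p = -1 ⇒ p = 1/4, and the value is (-3)·(1/4) − 2 = -11/4.
For the column player: with q = P(b1), equating Top's and Bottom's payoffs gives −3q − 2 = q − 3 ⇒ q = 1/4.

3/4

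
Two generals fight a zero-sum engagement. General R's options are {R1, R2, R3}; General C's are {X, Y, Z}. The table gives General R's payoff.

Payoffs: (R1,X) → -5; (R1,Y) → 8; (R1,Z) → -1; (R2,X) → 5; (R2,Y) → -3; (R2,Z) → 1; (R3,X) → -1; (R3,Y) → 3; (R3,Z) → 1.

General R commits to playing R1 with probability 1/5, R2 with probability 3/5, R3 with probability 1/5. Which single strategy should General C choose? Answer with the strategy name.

If General C plays X, General R's expected payoff is (1/5)·(-5) + (3/5)·5 + (1/5)·(-1) = 9/5.
If General C plays Y, General R's expected payoff is (1/5)·8 + (3/5)·(-3) + (1/5)·3 = 2/5.
If General C plays Z, General R's expected payoff is (1/5)·(-1) + (3/5)·1 + (1/5)·1 = 3/5.
General C minimizes General R's payoff; the smallest is 2/5, so the best response is Y.

Y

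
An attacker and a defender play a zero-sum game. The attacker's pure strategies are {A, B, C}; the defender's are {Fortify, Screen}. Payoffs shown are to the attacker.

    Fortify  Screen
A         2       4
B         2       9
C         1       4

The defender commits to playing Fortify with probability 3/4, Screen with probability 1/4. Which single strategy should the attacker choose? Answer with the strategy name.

Expected payoff of A: (3/4)·2 + (1/4)·4 = 5/2.
Expected payoff of B: (3/4)·2 + (1/4)·9 = 15/4.
Expected payoff of C: (3/4)·1 + (1/4)·4 = 7/4.
The largest is 15/4, so the attacker's best response is B.

B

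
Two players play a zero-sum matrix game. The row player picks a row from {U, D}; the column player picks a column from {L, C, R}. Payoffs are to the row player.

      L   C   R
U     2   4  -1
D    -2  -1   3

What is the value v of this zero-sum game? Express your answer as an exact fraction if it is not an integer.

1/2

Row minima: U → -1, D → -2; maximin = -1.
Column maxima: L → 2, C → 4, R → 3; minimax = 2.
-1 ≠ 2, so there is no saddle point; optimal play is mixed.
C is strictly dominated by L (it gives the row player strictly more in every row), so the column player never plays it.
On the remaining 2×2 (U, D vs L, R):
Let the row player play U with probability p. Expected payoff against L: 2p + (-2)(1−p) = 4p − 2; against R: (-1)p + 3(1−p) = −4p + 3.
Setting these equal: 4p − 2 = −4p + 3 ⇒ 8p = 5 ⇒ p = 5/8, and the value is (4)·(5/8) − 2 = 1/2.
For the column player: with q = P(L), equating U's and D's payoffs gives 3q − 1 = −5q + 3 ⇒ q = 1/2.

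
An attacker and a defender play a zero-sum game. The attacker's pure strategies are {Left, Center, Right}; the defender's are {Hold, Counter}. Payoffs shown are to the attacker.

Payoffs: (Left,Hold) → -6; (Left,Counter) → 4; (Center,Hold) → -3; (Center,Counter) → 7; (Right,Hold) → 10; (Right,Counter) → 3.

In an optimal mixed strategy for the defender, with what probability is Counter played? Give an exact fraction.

Row minima: Left → -6, Center → -3, Right → 3; maximin = 3.
Column maxima: Hold → 10, Counter → 7; minimax = 7.
3 ≠ 7, so there is no saddle point; optimal play is mixed.
Left is strictly dominated by Center, so the attacker never plays it.
On the remaining 2×2 (Center, Right vs Hold, Counter):
Let the attacker play Center with probability p. Expected payoff against Hold: (-3)p + 10(1−p) = −13p + 10; against Counter: 7p + 3(1−p) = 4p + 3.
Setting these equal: −13p + 10 = 4p + 3 ⇒ −17p = -7 ⇒ p = 7/17, and the value is (-13)·(7/17) + 10 = 79/17.
For the defender: with q = P(Hold), equating Center's and Right's payoffs gives −10q + 7 = 7q + 3 ⇒ q = 4/17.

13/17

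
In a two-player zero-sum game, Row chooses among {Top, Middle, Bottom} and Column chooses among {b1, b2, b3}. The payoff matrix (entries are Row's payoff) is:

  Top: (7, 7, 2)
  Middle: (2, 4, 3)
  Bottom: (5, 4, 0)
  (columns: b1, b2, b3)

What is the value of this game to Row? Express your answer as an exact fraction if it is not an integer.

Row minima: Top → 2, Middle → 2, Bottom → 0; maximin = 2.
Column maxima: b1 → 7, b2 → 7, b3 → 3; minimax = 3.
2 ≠ 3, so there is no saddle point; optimal play is mixed.
Bottom is strictly dominated by Top, so Row never plays it.
b2 is strictly dominated by b3 (it gives Row strictly more in every row), so Column never plays it.
On the remaining 2×2 (Top, Middle vs b1, b3):
Let Row play Top with probability p. Expected payoff against b1: 7p + 2(1−p) = 5p + 2; against b3: 2p + 3(1−p) = −p + 3.
Setting these equal: 5p + 2 = −p + 3 ⇒ 6p = 1 ⇒ p = 1/6, and the value is (5)·(1/6) + 2 = 17/6.
For Column: with q = P(b1), equating Top's and Middle's payoffs gives 5q + 2 = −q + 3 ⇒ q = 1/6.

17/6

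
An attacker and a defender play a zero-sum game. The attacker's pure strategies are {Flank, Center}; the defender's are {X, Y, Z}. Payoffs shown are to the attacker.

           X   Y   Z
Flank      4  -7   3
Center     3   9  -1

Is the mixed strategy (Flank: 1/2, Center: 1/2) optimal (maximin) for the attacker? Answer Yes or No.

Yes

Against X this mix gives (1/2)·4 + (1/2)·3 = 7/2.
Against Y this mix gives (1/2)·(-7) + (1/2)·9 = 1.
Against Z this mix gives (1/2)·3 + (1/2)·(-1) = 1.
All of the defender's active replies (Y, Z) yield 1, and no column does worse for the attacker. The mix makes the defender indifferent and guarantees 1, so it is optimal.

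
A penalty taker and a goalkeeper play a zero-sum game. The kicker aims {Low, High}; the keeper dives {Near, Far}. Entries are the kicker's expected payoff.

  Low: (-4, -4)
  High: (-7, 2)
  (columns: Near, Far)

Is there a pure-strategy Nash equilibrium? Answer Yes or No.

Yes

Row minima: Low → -4, High → -7; maximin = -4.
Column maxima: Near → -4, Far → 2; minimax = -4.
maximin = minimax = -4, so a saddle point exists.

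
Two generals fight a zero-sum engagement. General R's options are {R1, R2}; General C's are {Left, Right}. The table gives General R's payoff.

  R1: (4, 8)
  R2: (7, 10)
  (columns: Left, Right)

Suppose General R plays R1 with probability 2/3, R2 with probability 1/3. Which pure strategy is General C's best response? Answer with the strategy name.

Left

If General C plays Left, General R's expected payoff is (2/3)·4 + (1/3)·7 = 5.
If General C plays Right, General R's expected payoff is (2/3)·8 + (1/3)·10 = 26/3.
General C minimizes General R's payoff; the smallest is 5, so the best response is Left.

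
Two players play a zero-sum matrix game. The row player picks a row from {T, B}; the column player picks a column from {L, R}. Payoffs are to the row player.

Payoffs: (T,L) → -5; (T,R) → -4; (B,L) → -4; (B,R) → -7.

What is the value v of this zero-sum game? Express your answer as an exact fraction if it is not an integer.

Row minima: T → -5, B → -7; maximin = -5.
Column maxima: L → -4, R → -4; minimax = -4.
-5 ≠ -4, so there is no saddle point; optimal play is mixed.
Let the row player play T with probability p. Expected payoff against L: (-5)p + (-4)(1−p) = −p − 4; against R: (-4)p + (-7)(1−p) = 3p − 7.
Setting these equal: −p − 4 = 3p − 7 ⇒ −4p = -3 ⇒ p = 3/4, and the value is (-1)·(3/4) − 4 = -19/4.
For the column player: with q = P(L), equating T's and B's payoffs gives −q − 4 = 3q − 7 ⇒ q = 3/4.

-19/4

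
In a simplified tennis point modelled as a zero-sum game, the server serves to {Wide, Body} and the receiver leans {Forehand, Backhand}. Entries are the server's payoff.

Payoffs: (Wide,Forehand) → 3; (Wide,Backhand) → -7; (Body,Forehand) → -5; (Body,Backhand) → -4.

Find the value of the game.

Row minima: Wide → -7, Body → -5; maximin = -5.
Column maxima: Forehand → 3, Backhand → -4; minimax = -4.
-5 ≠ -4, so there is no saddle point; optimal play is mixed.
Let the server play Wide with probability p. Expected payoff against Forehand: 3p + (-5)(1−p) = 8p − 5; against Backhand: (-7)p + (-4)(1−p) = −3p − 4.
Setting these equal: 8p − 5 = −3p − 4 ⇒ 11p = 1 ⇒ p = 1/11, and the value is (8)·(1/11) − 5 = -47/11.
For the receiver: with q = P(Forehand), equating Wide's and Body's payoffs gives 10q − 7 = −q − 4 ⇒ q = 3/11.

-47/11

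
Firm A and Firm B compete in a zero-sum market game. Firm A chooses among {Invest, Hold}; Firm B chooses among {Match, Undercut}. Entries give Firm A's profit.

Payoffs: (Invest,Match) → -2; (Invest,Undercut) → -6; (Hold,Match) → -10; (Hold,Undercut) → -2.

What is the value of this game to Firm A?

Row minima: Invest → -6, Hold → -10; maximin = -6.
Column maxima: Match → -2, Undercut → -2; minimax = -2.
-6 ≠ -2, so there is no saddle point; optimal play is mixed.
Let Firm A play Invest with probability p. Expected payoff against Match: (-2)p + (-10)(1−p) = 8p − 10; against Undercut: (-6)p + (-2)(1−p) = −4p − 2.
Setting these equal: 8p − 10 = −4p − 2 ⇒ 12p = 8 ⇒ p = 2/3, and the value is (8)·(2/3) − 10 = -14/3.
For Firm B: with q = P(Match), equating Invest's and Hold's payoffs gives 4q − 6 = −8q − 2 ⇒ q = 1/3.

-14/3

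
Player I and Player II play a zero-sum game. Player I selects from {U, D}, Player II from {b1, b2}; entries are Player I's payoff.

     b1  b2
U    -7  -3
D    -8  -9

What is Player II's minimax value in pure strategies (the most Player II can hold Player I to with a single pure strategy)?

-7

Column maxima: b1 → -7, b2 → -3.
The smallest of these is -7.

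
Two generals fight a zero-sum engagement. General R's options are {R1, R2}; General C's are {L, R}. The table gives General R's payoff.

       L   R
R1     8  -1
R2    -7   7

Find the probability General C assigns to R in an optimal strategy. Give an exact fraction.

15/23

Row minima: R1 → -1, R2 → -7; maximin = -1.
Column maxima: L → 8, R → 7; minimax = 7.
-1 ≠ 7, so there is no saddle point; optimal play is mixed.
Let General R play R1 with probability p. Expected payoff against L: 8p + (-7)(1−p) = 15p − 7; against R: (-1)p + 7(1−p) = −8p + 7.
Setting these equal: 15p − 7 = −8p + 7 ⇒ 23p = 14 ⇒ p = 14/23, and the value is (15)·(14/23) − 7 = 49/23.
For General C: with q = P(L), equating R1's and R2's payoffs gives 9q − 1 = −14q + 7 ⇒ q = 8/23.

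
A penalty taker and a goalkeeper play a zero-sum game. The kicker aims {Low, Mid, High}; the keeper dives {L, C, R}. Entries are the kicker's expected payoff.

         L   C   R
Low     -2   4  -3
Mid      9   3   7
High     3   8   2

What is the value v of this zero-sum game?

5

Row minima: Low → -3, Mid → 3, High → 2; maximin = 3.
Column maxima: L → 9, C → 8, R → 7; minimax = 7.
3 ≠ 7, so there is no saddle point; optimal play is mixed.
Low is strictly dominated by High, so the kicker never plays it.
L is strictly dominated by R (it gives the kicker strictly more in every row), so the keeper never plays it.
On the remaining 2×2 (Mid, High vs C, R):
Let the kicker play Mid with probability p. Expected payoff against C: 3p + 8(1−p) = −5p + 8; against R: 7p + 2(1−p) = 5p + 2.
Setting these equal: −5p + 8 = 5p + 2 ⇒ −10p = -6 ⇒ p = 3/5, and the value is (-5)·(3/5) + 8 = 5.
For the keeper: with q = P(C), equating Mid's and High's payoffs gives −4q + 7 = 6q + 2 ⇒ q = 1/2.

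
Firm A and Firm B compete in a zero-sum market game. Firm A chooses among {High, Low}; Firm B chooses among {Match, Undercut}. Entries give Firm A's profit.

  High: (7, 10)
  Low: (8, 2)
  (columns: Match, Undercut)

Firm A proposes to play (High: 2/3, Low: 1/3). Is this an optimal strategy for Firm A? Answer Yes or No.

Against Match this mix gives (2/3)·7 + (1/3)·8 = 22/3.
Against Undercut this mix gives (2/3)·10 + (1/3)·2 = 22/3.
All of Firm B's active replies (Match, Undercut) yield 22/3, and no column does worse for Firm A. The mix makes Firm B indifferent and guarantees 22/3, so it is optimal.

Yes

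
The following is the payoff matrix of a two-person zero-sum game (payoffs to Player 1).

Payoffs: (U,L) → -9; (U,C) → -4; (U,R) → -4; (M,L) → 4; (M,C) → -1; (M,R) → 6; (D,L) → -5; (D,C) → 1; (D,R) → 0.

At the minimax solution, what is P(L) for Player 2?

2/11

Row minima: U → -9, M → -1, D → -5; maximin = -1.
Column maxima: L → 4, C → 1, R → 6; minimax = 1.
-1 ≠ 1, so there is no saddle point; optimal play is mixed.
U is strictly dominated by M, so Player 1 never plays it.
R is strictly dominated by L (it gives Player 1 strictly more in every row), so Player 2 never plays it.
On the remaining 2×2 (M, D vs L, C):
Let Player 1 play M with probability p. Expected payoff against L: 4p + (-5)(1−p) = 9p − 5; against C: (-1)p + 1(1−p) = −2p + 1.
Setting these equal: 9p − 5 = −2p + 1 ⇒ 11p = 6 ⇒ p = 6/11, and the value is (9)·(6/11) − 5 = -1/11.
For Player 2: with q = P(L), equating M's and D's payoffs gives 5q − 1 = −6q + 1 ⇒ q = 2/11.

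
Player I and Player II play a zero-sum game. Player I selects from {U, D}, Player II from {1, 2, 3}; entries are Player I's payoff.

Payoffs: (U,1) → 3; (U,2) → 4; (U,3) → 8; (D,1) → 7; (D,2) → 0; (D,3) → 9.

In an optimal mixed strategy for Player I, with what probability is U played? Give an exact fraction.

7/8

Row minima: U → 3, D → 0; maximin = 3.
Column maxima: 1 → 7, 2 → 4, 3 → 9; minimax = 4.
3 ≠ 4, so there is no saddle point; optimal play is mixed.
3 is strictly dominated by 1 (it gives Player I strictly more in every row), so Player II never plays it.
On the remaining 2×2 (U, D vs 1, 2):
Let Player I play U with probability p. Expected payoff against 1: 3p + 7(1−p) = −4p + 7; against 2: 4p + 0(1−p) = 4p.
Setting these equal: −4p + 7 = 4p ⇒ −8p = -7 ⇒ p = 7/8, and the value is (-4)·(7/8) + 7 = 7/2.
For Player II: with q = P(1), equating U's and D's payoffs gives −q + 4 = 7q ⇒ q = 1/2.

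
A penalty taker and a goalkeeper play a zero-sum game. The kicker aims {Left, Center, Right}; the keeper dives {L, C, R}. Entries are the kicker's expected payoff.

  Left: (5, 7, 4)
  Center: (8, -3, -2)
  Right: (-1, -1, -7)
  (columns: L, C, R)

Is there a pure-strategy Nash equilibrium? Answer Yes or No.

Yes

Row minima: Left → 4, Center → -3, Right → -7; maximin = 4.
Column maxima: L → 8, C → 7, R → 4; minimax = 4.
maximin = minimax = 4, so a saddle point exists.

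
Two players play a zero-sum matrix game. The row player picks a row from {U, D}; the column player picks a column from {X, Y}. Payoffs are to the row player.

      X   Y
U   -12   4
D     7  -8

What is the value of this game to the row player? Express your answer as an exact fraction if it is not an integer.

Row minima: U → -12, D → -8; maximin = -8.
Column maxima: X → 7, Y → 4; minimax = 4.
-8 ≠ 4, so there is no saddle point; optimal play is mixed.
Let the row player play U with probability p. Expected payoff against X: (-12)p + 7(1−p) = −19p + 7; against Y: 4p + (-8)(1−p) = 12p − 8.
Setting these equal: −19p + 7 = 12p − 8 ⇒ −31p = -15 ⇒ p = 15/31, and the value is (-19)·(15/31) + 7 = -68/31.
For the column player: with q = P(X), equating U's and D's payoffs gives −16q + 4 = 15q − 8 ⇒ q = 12/31.

-68/31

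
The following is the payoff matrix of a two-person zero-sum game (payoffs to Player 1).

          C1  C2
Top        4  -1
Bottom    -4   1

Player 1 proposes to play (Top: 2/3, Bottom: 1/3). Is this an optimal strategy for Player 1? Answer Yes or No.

No

Against C1 this mix gives (2/3)·4 + (1/3)·(-4) = 4/3.
Against C2 this mix gives (2/3)·(-1) + (1/3)·1 = -1/3.
Player 2 will play C2, holding Player 1 to -1/3. Shifting weight toward the row that does better against C2 would raise this floor (the equalizing mix achieves 0 against both C2 and C1), so the proposed strategy is not optimal.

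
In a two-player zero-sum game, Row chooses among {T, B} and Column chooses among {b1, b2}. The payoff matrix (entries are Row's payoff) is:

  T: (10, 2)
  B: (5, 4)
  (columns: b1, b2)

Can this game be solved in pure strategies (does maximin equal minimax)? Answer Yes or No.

Row minima: T → 2, B → 4; maximin = 4.
Column maxima: b1 → 10, b2 → 4; minimax = 4.
maximin = minimax = 4, so a saddle point exists.

Yes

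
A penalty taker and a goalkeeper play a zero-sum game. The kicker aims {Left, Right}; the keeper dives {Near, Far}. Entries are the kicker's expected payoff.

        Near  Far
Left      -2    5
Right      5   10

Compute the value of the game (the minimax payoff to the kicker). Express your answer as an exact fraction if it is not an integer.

Row minima: Left → -2, Right → 5; maximin = 5.
Column maxima: Near → 5, Far → 10; minimax = 5.
Since maximin = minimax = 5, there is a saddle point and the value is 5.

5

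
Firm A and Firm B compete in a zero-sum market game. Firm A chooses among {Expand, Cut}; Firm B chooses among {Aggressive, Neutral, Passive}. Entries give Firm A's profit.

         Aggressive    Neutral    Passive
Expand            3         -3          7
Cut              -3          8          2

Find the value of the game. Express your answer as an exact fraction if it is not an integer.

15/17

Row minima: Expand → -3, Cut → -3; maximin = -3.
Column maxima: Aggressive → 3, Neutral → 8, Passive → 7; minimax = 3.
-3 ≠ 3, so there is no saddle point; optimal play is mixed.
Passive is strictly dominated by Aggressive (it gives Firm A strictly more in every row), so Firm B never plays it.
On the remaining 2×2 (Expand, Cut vs Aggressive, Neutral):
Let Firm A play Expand with probability p. Expected payoff against Aggressive: 3p + (-3)(1−p) = 6p − 3; against Neutral: (-3)p + 8(1−p) = −11p + 8.
Setting these equal: 6p − 3 = −11p + 8 ⇒ 17p = 11 ⇒ p = 11/17, and the value is (6)·(11/17) − 3 = 15/17.
For Firm B: with q = P(Aggressive), equating Expand's and Cut's payoffs gives 6q − 3 = −11q + 8 ⇒ q = 11/17.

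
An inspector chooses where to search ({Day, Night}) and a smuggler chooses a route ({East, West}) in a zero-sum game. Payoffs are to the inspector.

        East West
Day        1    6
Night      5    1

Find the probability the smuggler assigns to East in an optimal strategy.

5/9

Row minima: Day → 1, Night → 1; maximin = 1.
Column maxima: East → 5, West → 6; minimax = 5.
1 ≠ 5, so there is no saddle point; optimal play is mixed.
Let the inspector play Day with probability p. Expected payoff against East: 1p + 5(1−p) = −4p + 5; against West: 6p + 1(1−p) = 5p + 1.
Setting these equal: −4p + 5 = 5p + 1 ⇒ −9p = -4 ⇒ p = 4/9, and the value is (-4)·(4/9) + 5 = 29/9.
For the smuggler: with q = P(East), equating Day's and Night's payoffs gives −5q + 6 = 4q + 1 ⇒ q = 5/9.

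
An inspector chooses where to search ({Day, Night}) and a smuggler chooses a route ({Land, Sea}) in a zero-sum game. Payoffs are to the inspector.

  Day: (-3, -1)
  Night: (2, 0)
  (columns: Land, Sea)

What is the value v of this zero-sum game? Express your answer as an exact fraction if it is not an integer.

Row minima: Day → -3, Night → 0; maximin = 0.
Column maxima: Land → 2, Sea → 0; minimax = 0.
Since maximin = minimax = 0, there is a saddle point and the value is 0.

0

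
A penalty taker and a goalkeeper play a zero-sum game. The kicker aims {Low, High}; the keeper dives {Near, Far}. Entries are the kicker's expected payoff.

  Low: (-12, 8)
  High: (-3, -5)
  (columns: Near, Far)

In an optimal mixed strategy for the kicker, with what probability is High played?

Row minima: Low → -12, High → -5; maximin = -5.
Column maxima: Near → -3, Far → 8; minimax = -3.
-5 ≠ -3, so there is no saddle point; optimal play is mixed.
Let the kicker play Low with probability p. Expected payoff against Near: (-12)p + (-3)(1−p) = −9p − 3; against Far: 8p + (-5)(1−p) = 13p − 5.
Setting these equal: −9p − 3 = 13p − 5 ⇒ −22p = -2 ⇒ p = 1/11, and the value is (-9)·(1/11) − 3 = -42/11.
For the keeper: with q = P(Near), equating Low's and High's payoffs gives −20q + 8 = 2q − 5 ⇒ q = 13/22.

10/11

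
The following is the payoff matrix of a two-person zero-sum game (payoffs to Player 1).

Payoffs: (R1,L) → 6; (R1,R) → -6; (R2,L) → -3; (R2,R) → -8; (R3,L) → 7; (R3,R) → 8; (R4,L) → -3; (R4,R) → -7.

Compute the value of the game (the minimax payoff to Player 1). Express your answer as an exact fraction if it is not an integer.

7

Row minima: R1 → -6, R2 → -8, R3 → 7, R4 → -7; maximin = 7.
Column maxima: L → 7, R → 8; minimax = 7.
Since maximin = minimax = 7, there is a saddle point and the value is 7.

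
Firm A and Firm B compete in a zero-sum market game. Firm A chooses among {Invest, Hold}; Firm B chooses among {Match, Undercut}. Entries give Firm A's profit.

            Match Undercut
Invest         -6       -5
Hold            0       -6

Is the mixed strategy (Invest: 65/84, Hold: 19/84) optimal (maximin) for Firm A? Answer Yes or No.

Against Match this mix gives (65/84)·(-6) + (19/84)·0 = -65/14.
Against Undercut this mix gives (65/84)·(-5) + (19/84)·(-6) = -439/84.
Firm B will play Undercut, holding Firm A to -439/84. Shifting weight toward the row that does better against Undercut would raise this floor (the equalizing mix achieves -36/7 against both Undercut and Match), so the proposed strategy is not optimal.

No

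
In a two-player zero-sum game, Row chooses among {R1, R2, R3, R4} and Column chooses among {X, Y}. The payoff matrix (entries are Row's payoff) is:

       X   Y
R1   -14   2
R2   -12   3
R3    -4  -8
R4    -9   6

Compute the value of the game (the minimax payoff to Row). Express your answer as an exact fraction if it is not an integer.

-96/19

Row minima: R1 → -14, R2 → -12, R3 → -8, R4 → -9; maximin = -8.
Column maxima: X → -4, Y → 6; minimax = -4.
-8 ≠ -4, so there is no saddle point; optimal play is mixed.
R1 is strictly dominated by R2, so Row never plays it.
R2 is strictly dominated by R4, so Row never plays it.
On the remaining 2×2 (R3, R4 vs X, Y):
Let Row play R3 with probability p. Expected payoff against X: (-4)p + (-9)(1−p) = 5p − 9; against Y: (-8)p + 6(1−p) = −14p + 6.
Setting these equal: 5p − 9 = −14p + 6 ⇒ 19p = 15 ⇒ p = 15/19, and the value is (5)·(15/19) − 9 = -96/19.
For Column: with q = P(X), equating R3's and R4's payoffs gives 4q − 8 = −15q + 6 ⇒ q = 14/19.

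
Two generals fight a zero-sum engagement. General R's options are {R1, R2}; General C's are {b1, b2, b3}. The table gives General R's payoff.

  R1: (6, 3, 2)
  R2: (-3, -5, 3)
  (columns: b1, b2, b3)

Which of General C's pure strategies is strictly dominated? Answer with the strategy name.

b1

b2 holds General R's payoff strictly below b1 in every row: 3 < 6, -5 < -3.
So b1 is strictly dominated for General C.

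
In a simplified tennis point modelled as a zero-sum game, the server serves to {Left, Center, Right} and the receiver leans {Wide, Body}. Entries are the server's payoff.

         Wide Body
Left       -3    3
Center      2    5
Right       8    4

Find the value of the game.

32/7

Row minima: Left → -3, Center → 2, Right → 4; maximin = 4.
Column maxima: Wide → 8, Body → 5; minimax = 5.
4 ≠ 5, so there is no saddle point; optimal play is mixed.
Left is strictly dominated by Center, so the server never plays it.
On the remaining 2×2 (Center, Right vs Wide, Body):
Let the server play Center with probability p. Expected payoff against Wide: 2p + 8(1−p) = −6p + 8; against Body: 5p + 4(1−p) = p + 4.
Setting these equal: −6p + 8 = p + 4 ⇒ −7p = -4 ⇒ p = 4/7, and the value is (-6)·(4/7) + 8 = 32/7.
For the receiver: with q = P(Wide), equating Center's and Right's payoffs gives −3q + 5 = 4q + 4 ⇒ q = 1/7.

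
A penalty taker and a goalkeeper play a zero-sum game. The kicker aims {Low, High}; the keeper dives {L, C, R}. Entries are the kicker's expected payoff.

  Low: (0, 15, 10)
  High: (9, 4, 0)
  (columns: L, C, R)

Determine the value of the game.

90/19

Row minima: Low → 0, High → 0; maximin = 0.
Column maxima: L → 9, C → 15, R → 10; minimax = 9.
0 ≠ 9, so there is no saddle point; optimal play is mixed.
C is strictly dominated by R (it gives the kicker strictly more in every row), so the keeper never plays it.
On the remaining 2×2 (Low, High vs L, R):
Let the kicker play Low with probability p. Expected payoff against L: 0p + 9(1−p) = −9p + 9; against R: 10p + 0(1−p) = 10p.
Setting these equal: −9p + 9 = 10p ⇒ −19p = -9 ⇒ p = 9/19, and the value is (-9)·(9/19) + 9 = 90/19.
For the keeper: with q = P(L), equating Low's and High's payoffs gives −10q + 10 = 9q ⇒ q = 10/19.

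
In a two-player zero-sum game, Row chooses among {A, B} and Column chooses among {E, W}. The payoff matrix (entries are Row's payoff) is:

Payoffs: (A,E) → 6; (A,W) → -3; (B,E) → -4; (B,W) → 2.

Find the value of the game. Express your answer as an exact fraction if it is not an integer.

Row minima: A → -3, B → -4; maximin = -3.
Column maxima: E → 6, W → 2; minimax = 2.
-3 ≠ 2, so there is no saddle point; optimal play is mixed.
Let Row play A with probability p. Expected payoff against E: 6p + (-4)(1−p) = 10p − 4; against W: (-3)p + 2(1−p) = −5p + 2.
Setting these equal: 10p − 4 = −5p + 2 ⇒ 15p = 6 ⇒ p = 2/5, and the value is (10)·(2/5) − 4 = 0.
For Column: with q = P(E), equating A's and B's payoffs gives 9q − 3 = −6q + 2 ⇒ q = 1/3.

0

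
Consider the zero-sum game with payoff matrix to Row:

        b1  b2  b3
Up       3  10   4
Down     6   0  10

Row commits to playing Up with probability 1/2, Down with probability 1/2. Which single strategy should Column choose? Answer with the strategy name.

b1

If Column plays b1, Row's expected payoff is (1/2)·3 + (1/2)·6 = 9/2.
If Column plays b2, Row's expected payoff is (1/2)·10 + (1/2)·0 = 5.
If Column plays b3, Row's expected payoff is (1/2)·4 + (1/2)·10 = 7.
Column minimizes Row's payoff; the smallest is 9/2, so the best response is b1.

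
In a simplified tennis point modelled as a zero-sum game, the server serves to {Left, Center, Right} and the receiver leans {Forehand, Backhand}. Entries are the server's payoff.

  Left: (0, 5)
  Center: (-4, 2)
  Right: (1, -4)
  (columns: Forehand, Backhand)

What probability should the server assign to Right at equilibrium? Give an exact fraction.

Row minima: Left → 0, Center → -4, Right → -4; maximin = 0.
Column maxima: Forehand → 1, Backhand → 5; minimax = 1.
0 ≠ 1, so there is no saddle point; optimal play is mixed.
Center is strictly dominated by Left, so the server never plays it.
On the remaining 2×2 (Left, Right vs Forehand, Backhand):
Let the server play Left with probability p. Expected payoff against Forehand: 0p + 1(1−p) = −p + 1; against Backhand: 5p + (-4)(1−p) = 9p − 4.
Setting these equal: −p + 1 = 9p − 4 ⇒ −10p = -5 ⇒ p = 1/2, and the value is (-1)·(1/2) + 1 = 1/2.
For the receiver: with q = P(Forehand), equating Left's and Right's payoffs gives −5q + 5 = 5q − 4 ⇒ q = 9/10.

1/2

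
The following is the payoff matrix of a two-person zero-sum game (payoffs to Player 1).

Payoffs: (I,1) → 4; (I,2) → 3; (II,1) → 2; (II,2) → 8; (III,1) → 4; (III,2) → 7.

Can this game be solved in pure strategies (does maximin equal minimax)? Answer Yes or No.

Yes

Row minima: I → 3, II → 2, III → 4; maximin = 4.
Column maxima: 1 → 4, 2 → 8; minimax = 4.
maximin = minimax = 4, so a saddle point exists.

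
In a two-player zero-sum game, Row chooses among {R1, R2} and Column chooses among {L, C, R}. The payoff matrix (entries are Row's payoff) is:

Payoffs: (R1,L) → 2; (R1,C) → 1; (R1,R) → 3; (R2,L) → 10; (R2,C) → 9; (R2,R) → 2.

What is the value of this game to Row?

Row minima: R1 → 1, R2 → 2; maximin = 2.
Column maxima: L → 10, C → 9, R → 3; minimax = 3.
2 ≠ 3, so there is no saddle point; optimal play is mixed.
L is strictly dominated by C (it gives Row strictly more in every row), so Column never plays it.
On the remaining 2×2 (R1, R2 vs C, R):
Let Row play R1 with probability p. Expected payoff against C: 1p + 9(1−p) = −8p + 9; against R: 3p + 2(1−p) = p + 2.
Setting these equal: −8p + 9 = p + 2 ⇒ −9p = -7 ⇒ p = 7/9, and the value is (-8)·(7/9) + 9 = 25/9.
For Column: with q = P(C), equating R1's and R2's payoffs gives −2q + 3 = 7q + 2 ⇒ q = 1/9.

25/9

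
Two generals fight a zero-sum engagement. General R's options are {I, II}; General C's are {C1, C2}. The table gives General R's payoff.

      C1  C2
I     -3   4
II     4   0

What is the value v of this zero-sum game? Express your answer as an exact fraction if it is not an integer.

Row minima: I → -3, II → 0; maximin = 0.
Column maxima: C1 → 4, C2 → 4; minimax = 4.
0 ≠ 4, so there is no saddle point; optimal play is mixed.
Let General R play I with probability p. Expected payoff against C1: (-3)p + 4(1−p) = −7p + 4; against C2: 4p + 0(1−p) = 4p.
Setting these equal: −7p + 4 = 4p ⇒ −11p = -4 ⇒ p = 4/11, and the value is (-7)·(4/11) + 4 = 16/11.
For General C: with q = P(C1), equating I's and II's payoffs gives −7q + 4 = 4q ⇒ q = 4/11.

16/11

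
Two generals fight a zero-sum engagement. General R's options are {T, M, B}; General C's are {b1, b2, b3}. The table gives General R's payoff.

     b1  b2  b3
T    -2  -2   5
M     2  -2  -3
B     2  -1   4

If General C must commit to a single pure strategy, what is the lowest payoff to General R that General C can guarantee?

-1

Column maxima: b1 → 2, b2 → -1, b3 → 5.
The smallest of these is -1.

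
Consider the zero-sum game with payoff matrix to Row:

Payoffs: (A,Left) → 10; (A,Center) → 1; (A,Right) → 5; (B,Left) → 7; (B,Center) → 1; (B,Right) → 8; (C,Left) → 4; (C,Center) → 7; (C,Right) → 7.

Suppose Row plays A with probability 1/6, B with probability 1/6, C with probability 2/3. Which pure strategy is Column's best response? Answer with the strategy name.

If Column plays Left, Row's expected payoff is (1/6)·10 + (1/6)·7 + (2/3)·4 = 11/2.
If Column plays Center, Row's expected payoff is (1/6)·1 + (1/6)·1 + (2/3)·7 = 5.
If Column plays Right, Row's expected payoff is (1/6)·5 + (1/6)·8 + (2/3)·7 = 41/6.
Column minimizes Row's payoff; the smallest is 5, so the best response is Center.

Center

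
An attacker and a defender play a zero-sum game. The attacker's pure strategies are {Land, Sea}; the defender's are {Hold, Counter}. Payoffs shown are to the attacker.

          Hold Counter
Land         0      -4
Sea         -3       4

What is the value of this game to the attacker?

-12/11

Row minima: Land → -4, Sea → -3; maximin = -3.
Column maxima: Hold → 0, Counter → 4; minimax = 0.
-3 ≠ 0, so there is no saddle point; optimal play is mixed.
Let the attacker play Land with probability p. Expected payoff against Hold: 0p + (-3)(1−p) = 3p − 3; against Counter: (-4)p + 4(1−p) = −8p + 4.
Setting these equal: 3p − 3 = −8p + 4 ⇒ 11p = 7 ⇒ p = 7/11, and the value is (3)·(7/11) − 3 = -12/11.
For the defender: with q = P(Hold), equating Land's and Sea's payoffs gives 4q − 4 = −7q + 4 ⇒ q = 8/11.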